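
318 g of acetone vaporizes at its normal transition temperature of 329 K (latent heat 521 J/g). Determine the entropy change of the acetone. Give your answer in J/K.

ΔS = 504 J/K

Heat absorbed by the substance: Q = mL = 318 × 521 = 165678 J.
At constant T, ΔS = Q_rev/T = 165678 / 329 = 504 J/K.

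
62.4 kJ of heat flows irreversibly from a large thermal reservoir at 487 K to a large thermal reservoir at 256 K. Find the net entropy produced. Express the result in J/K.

ΔS_total = 116 J/K

ΔS_hot = −Q/T_H = −62400/487 = -128.1 J/K and ΔS_cold = +Q/T_C = 62400/256 = 243.8 J/K.
ΔS_total = -128.1 + 243.8 = 116 J/K, positive as the second law requires.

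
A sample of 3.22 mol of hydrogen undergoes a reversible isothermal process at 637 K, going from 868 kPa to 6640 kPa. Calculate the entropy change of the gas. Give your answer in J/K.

For an isothermal ideal gas ΔS_gas = nR ln(P₁/P₂) = 3.22 × 8.314 × ln(868/6640) = -54.5 J/K.

ΔS_gas = -54.5 J/K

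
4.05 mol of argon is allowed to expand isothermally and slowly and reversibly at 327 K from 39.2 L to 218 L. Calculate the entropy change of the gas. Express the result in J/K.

For an isothermal ideal gas ΔS_gas = nR ln(V₂/V₁) = 4.05 × 8.314 × ln(218/39.2) = 57.8 J/K.

ΔS_gas = 57.8 J/K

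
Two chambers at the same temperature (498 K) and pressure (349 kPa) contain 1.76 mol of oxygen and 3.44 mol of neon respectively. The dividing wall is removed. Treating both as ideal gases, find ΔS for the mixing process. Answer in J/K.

Mole fractions: x_A = 1.76/5.2 = 0.338, x_B = 0.662.
ΔS_mix = −R(n_A ln x_A + n_B ln x_B) = −8.314 × (1.76 ln 0.338 + 3.44 ln 0.662) = 27.7 J/K.

ΔS_mix = 27.7 J/K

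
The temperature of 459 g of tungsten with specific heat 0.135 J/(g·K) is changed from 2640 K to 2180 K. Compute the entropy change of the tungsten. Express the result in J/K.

ΔS = -11.9 J/K

ΔS = ∫dQ_rev/T = m c ln(T₂/T₁) = 459 × 0.135 × ln(2180/2640) = -11.9 J/K.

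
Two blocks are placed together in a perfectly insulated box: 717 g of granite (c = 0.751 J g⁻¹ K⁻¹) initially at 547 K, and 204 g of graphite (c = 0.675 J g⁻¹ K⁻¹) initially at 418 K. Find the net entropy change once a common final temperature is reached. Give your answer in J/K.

Energy balance: T_f = (m₁c₁T₁ + m₂c₂T₂)/(m₁c₁ + m₂c₂) = 520.73 K.
ΔS₁ = m₁c₁ ln(T_f/T₁) = 538.467 × ln(520.73/547) = -26.5 J/K.
ΔS₂ = m₂c₂ ln(T_f/T₂) = 137.7 × ln(520.73/418) = 30.26 J/K.
ΔS_total = -26.5 + 30.26 = 3.76 J/K.

ΔS_total = 3.76 J/K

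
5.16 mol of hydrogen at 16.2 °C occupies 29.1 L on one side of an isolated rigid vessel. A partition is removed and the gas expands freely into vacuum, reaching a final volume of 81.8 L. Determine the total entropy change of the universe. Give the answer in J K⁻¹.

ΔS_universe = 44.3 J/K

For an ideal gas in free expansion Q = 0 and W = 0, so T is unchanged.
Entropy is a state function; using a reversible isothermal path, ΔS_gas = nR ln(V₂/V₁) = 5.16 × 8.314 × ln(81.8/29.1) = 44.3 J/K.
The insulated surroundings exchange no heat, so ΔS_surr = 0 and ΔS_universe = ΔS_gas.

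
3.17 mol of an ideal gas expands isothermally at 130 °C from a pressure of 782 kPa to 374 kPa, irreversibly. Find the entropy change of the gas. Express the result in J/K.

Entropy is a state function, so ΔS_gas depends only on the end states.
For an isothermal ideal gas ΔS_gas = nR ln(P₁/P₂) = 3.17 × 8.314 × ln(782/374) = 19.4 J/K.

ΔS_gas = 19.4 J/K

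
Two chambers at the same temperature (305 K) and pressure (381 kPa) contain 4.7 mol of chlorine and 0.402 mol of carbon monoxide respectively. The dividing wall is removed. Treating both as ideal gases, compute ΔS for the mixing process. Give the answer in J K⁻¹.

ΔS_mix = 11.7 J/K

Mole fractions: x_A = 4.7/5.1 = 0.921, x_B = 0.0788.
ΔS_mix = −R(n_A ln x_A + n_B ln x_B) = −8.314 × (4.7 ln 0.921 + 0.402 ln 0.0788) = 11.7 J/K.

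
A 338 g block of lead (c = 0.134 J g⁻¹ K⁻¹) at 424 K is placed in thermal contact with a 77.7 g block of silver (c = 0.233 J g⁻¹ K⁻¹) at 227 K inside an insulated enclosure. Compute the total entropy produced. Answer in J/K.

Energy balance: T_f = (m₁c₁T₁ + m₂c₂T₂)/(m₁c₁ + m₂c₂) = 367.74 K.
ΔS₁ = m₁c₁ ln(T_f/T₁) = 45.292 × ln(367.74/424) = -6.447 J/K.
ΔS₂ = m₂c₂ ln(T_f/T₂) = 18.1041 × ln(367.74/227) = 8.734 J/K.
ΔS_total = -6.447 + 8.734 = 2.29 J/K.

ΔS_total = 2.29 J/K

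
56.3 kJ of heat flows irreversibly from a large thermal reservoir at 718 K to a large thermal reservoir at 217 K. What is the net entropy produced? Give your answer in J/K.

ΔS_total = 181 J/K

ΔS_hot = −Q/T_H = −56300/718 = -78.41 J/K and ΔS_cold = +Q/T_C = 56300/217 = 259.4 J/K.
ΔS_total = -78.41 + 259.4 = 181 J/K, positive as the second law requires.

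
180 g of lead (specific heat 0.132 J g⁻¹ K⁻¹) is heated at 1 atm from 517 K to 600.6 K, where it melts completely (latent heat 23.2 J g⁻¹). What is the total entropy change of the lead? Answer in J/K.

Warming step: ΔS₁ = m c ln(T_tr/T_i) = 180 × 0.132 × ln(600.6/517) = 3.561 J/K.
Phase change: ΔS₂ = +mL/T_tr = 180 × 23.2 / 600.6 = 6.953 J/K.
ΔS_total = (3.561) + (6.953) = 10.5 J/K.

ΔS = 10.5 J/K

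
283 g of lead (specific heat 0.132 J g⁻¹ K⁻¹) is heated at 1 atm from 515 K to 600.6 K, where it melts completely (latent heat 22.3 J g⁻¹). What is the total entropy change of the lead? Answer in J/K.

ΔS = 16.3 J/K

Warming step: ΔS₁ = m c ln(T_tr/T_i) = 283 × 0.132 × ln(600.6/515) = 5.744 J/K.
Phase change: ΔS₂ = +mL/T_tr = 283 × 22.3 / 600.6 = 10.51 J/K.
ΔS_total = (5.744) + (10.51) = 16.3 J/K.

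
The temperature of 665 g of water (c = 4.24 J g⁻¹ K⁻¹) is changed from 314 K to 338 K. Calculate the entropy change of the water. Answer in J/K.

ΔS = 208 J/K

ΔS = ∫dQ_rev/T = m c ln(T₂/T₁) = 665 × 4.24 × ln(338/314) = 208 J/K.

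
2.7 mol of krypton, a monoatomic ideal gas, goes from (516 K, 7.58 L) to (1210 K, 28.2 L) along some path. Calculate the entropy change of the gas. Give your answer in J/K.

ΔS = 58.2 J/K

Entropy is a state function: ΔS = nC_V ln(T₂/T₁) + nR ln(V₂/V₁), with C_V = 3R/2 = 12.47 J mol⁻¹ K⁻¹ for a monoatomic ideal gas.
ΔS = 2.7 × [12.47 × ln(1210/516) + 8.314 × ln(28.2/7.58)] = 58.2 J/K.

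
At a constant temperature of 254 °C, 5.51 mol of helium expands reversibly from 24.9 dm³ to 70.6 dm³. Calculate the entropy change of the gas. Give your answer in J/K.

For an isothermal ideal gas ΔS_gas = nR ln(V₂/V₁) = 5.51 × 8.314 × ln(70.6/24.9) = 47.7 J/K.

ΔS_gas = 47.7 J/K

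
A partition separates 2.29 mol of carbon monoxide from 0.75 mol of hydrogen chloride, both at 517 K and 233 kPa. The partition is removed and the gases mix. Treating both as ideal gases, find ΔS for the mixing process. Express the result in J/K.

ΔS_mix = 14.1 J/K

Mole fractions: x_A = 2.29/3.04 = 0.753, x_B = 0.247.
ΔS_mix = −R(n_A ln x_A + n_B ln x_B) = −8.314 × (2.29 ln 0.753 + 0.75 ln 0.247) = 14.1 J/K.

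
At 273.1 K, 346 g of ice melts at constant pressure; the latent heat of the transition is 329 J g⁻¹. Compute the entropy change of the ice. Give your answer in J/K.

Heat absorbed by the substance: Q = mL = 346 × 329 = 113834 J.
At constant T, ΔS = Q_rev/T = 113834 / 273.1 = 417 J/K.

ΔS = 417 J/K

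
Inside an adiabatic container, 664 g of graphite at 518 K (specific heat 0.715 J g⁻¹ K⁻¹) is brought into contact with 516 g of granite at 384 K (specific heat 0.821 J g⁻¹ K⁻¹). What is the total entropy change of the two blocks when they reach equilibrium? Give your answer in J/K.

Energy balance: T_f = (m₁c₁T₁ + m₂c₂T₂)/(m₁c₁ + m₂c₂) = 454.81 K.
ΔS₁ = m₁c₁ ln(T_f/T₁) = 474.76 × ln(454.81/518) = -61.76 J/K.
ΔS₂ = m₂c₂ ln(T_f/T₂) = 423.636 × ln(454.81/384) = 71.7 J/K.
ΔS_total = -61.76 + 71.7 = 9.94 J/K.

ΔS_total = 9.94 J/K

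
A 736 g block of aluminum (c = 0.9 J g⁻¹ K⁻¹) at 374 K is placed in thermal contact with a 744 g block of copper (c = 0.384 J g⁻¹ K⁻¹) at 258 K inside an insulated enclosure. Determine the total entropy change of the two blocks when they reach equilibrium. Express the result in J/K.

Energy balance: T_f = (m₁c₁T₁ + m₂c₂T₂)/(m₁c₁ + m₂c₂) = 339.04 K.
ΔS₁ = m₁c₁ ln(T_f/T₁) = 662.4 × ln(339.04/374) = -65 J/K.
ΔS₂ = m₂c₂ ln(T_f/T₂) = 285.696 × ln(339.04/258) = 78.04 J/K.
ΔS_total = -65 + 78.04 = 13 J/K.

ΔS_total = 13 J/K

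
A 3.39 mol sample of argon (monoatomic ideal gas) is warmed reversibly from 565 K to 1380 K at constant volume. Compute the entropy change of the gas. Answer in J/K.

At constant volume, ΔS = nC_V ln(T₂/T₁) with C_V = 3R/2 = 12.47 J mol⁻¹ K⁻¹.
ΔS = 3.39 × 12.47 × ln(1380/565) = 37.8 J/K.

ΔS = 37.8 J/K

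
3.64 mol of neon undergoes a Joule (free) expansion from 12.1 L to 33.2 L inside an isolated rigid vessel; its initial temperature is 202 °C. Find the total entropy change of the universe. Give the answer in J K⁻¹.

ΔS_universe = 30.5 J/K

For an ideal gas in free expansion Q = 0 and W = 0, so T is unchanged.
Entropy is a state function; using a reversible isothermal path, ΔS_gas = nR ln(V₂/V₁) = 3.64 × 8.314 × ln(33.2/12.1) = 30.5 J/K.
The insulated surroundings exchange no heat, so ΔS_surr = 0 and ΔS_universe = ΔS_gas.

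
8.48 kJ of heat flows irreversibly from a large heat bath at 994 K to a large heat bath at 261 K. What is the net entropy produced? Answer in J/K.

ΔS_hot = −Q/T_H = −8480/994 = -8.531 J/K and ΔS_cold = +Q/T_C = 8480/261 = 32.49 J/K.
ΔS_total = -8.531 + 32.49 = 24 J/K, positive as the second law requires.

ΔS_total = 24 J/K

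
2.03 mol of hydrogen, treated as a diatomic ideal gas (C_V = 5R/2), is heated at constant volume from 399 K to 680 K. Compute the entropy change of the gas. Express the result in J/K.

ΔS = 22.5 J/K

At constant volume, ΔS = nC_V ln(T₂/T₁) with C_V = 5R/2 = 20.79 J mol⁻¹ K⁻¹.
ΔS = 2.03 × 20.79 × ln(680/399) = 22.5 J/K.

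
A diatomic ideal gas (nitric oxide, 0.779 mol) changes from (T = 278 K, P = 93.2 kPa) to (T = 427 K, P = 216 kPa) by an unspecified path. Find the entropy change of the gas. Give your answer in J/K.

ΔS = nC_p ln(T₂/T₁) − nR ln(P₂/P₁), with C_p = 7R/2 = 29.1 J mol⁻¹ K⁻¹ for a diatomic ideal gas.
ΔS = 0.779 × [29.1 × ln(427/278) − 8.314 × ln(216/93.2)] = 4.28 J/K.

ΔS = 4.28 J/K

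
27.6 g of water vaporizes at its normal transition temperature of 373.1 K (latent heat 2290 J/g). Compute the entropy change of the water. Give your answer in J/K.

Heat absorbed by the substance: Q = mL = 27.6 × 2290 = 63204 J.
At constant T, ΔS = Q_rev/T = 63204 / 373.1 = 169 J/K.

ΔS = 169 J/K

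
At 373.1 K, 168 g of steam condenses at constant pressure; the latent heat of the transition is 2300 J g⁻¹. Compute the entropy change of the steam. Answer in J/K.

Heat released by the substance: Q = −mL = −168 × 2300 = −386400 J.
At constant T, ΔS = Q_rev/T = −386400 / 373.1 = -1040 J/K.

ΔS = -1040 J/K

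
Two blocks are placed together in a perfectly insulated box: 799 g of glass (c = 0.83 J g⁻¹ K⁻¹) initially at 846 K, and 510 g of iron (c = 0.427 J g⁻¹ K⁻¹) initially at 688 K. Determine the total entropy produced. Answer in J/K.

ΔS_total = 3.38 J/K

Energy balance: T_f = (m₁c₁T₁ + m₂c₂T₂)/(m₁c₁ + m₂c₂) = 806.94 K.
ΔS₁ = m₁c₁ ln(T_f/T₁) = 663.17 × ln(806.94/846) = -31.35 J/K.
ΔS₂ = m₂c₂ ln(T_f/T₂) = 217.77 × ln(806.94/688) = 34.73 J/K.
ΔS_total = -31.35 + 34.73 = 3.38 J/K.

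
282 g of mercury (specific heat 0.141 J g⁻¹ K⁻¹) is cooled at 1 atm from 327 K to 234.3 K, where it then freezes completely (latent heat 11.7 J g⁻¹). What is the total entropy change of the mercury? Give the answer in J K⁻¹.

Cooling step: ΔS₁ = m c ln(T_tr/T_i) = 282 × 0.141 × ln(234.3/327) = -13.25 J/K.
Phase change: ΔS₂ = −mL/T_tr = −282 × 11.7 / 234.3 = -14.08 J/K.
ΔS_total = (-13.25) + (-14.08) = -27.3 J/K.

ΔS = -27.3 J/K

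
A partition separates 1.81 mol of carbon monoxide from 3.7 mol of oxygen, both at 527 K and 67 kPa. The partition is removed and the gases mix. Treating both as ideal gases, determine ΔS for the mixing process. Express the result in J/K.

Mole fractions: x_A = 1.81/5.51 = 0.328, x_B = 0.672.
ΔS_mix = −R(n_A ln x_A + n_B ln x_B) = −8.314 × (1.81 ln 0.328 + 3.7 ln 0.672) = 29 J/K.

ΔS_mix = 29 J/K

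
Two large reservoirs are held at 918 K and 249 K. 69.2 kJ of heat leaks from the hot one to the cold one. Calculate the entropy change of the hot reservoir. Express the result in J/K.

The hot reservoir loses heat Q, so ΔS_hot = −Q/T_H = −69200/918 = -75.4 J/K.

ΔS_hot = -75.4 J/K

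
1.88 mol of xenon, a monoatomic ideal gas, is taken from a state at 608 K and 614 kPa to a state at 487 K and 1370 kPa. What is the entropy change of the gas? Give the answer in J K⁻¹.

ΔS = -21.2 J/K

ΔS = nC_p ln(T₂/T₁) − nR ln(P₂/P₁), with C_p = 5R/2 = 20.79 J mol⁻¹ K⁻¹ for a monoatomic ideal gas.
ΔS = 1.88 × [20.79 × ln(487/608) − 8.314 × ln(1370/614)] = -21.2 J/K.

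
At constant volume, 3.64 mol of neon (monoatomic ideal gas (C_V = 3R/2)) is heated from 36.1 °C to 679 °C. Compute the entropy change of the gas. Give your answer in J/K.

ΔS = 51 J/K

In kelvin: T₁ = 309.25 K, T₂ = 952.15 K. At constant volume, ΔS = nC_V ln(T₂/T₁) with C_V = 3R/2 = 12.47 J mol⁻¹ K⁻¹.
ΔS = 3.64 × 12.47 × ln(952.15/309.25) = 51 J/K.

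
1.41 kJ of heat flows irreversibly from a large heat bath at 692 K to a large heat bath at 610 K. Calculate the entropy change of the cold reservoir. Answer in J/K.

ΔS_cold = 2.31 J/K

The cold reservoir gains heat Q, so ΔS_cold = +Q/T_C = 1410/610 = 2.31 J/K.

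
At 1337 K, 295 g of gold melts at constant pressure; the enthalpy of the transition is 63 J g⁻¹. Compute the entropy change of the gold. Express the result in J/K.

ΔS = 13.9 J/K

Heat absorbed by the substance: Q = mL = 295 × 63 = 18585 J.
At constant T, ΔS = Q_rev/T = 18585 / 1337 = 13.9 J/K.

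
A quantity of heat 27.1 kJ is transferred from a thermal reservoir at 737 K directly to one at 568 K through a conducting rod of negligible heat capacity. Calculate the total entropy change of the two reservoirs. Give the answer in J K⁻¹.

ΔS_total = 10.9 J/K

ΔS_hot = −Q/T_H = −27100/737 = -36.77 J/K and ΔS_cold = +Q/T_C = 27100/568 = 47.71 J/K.
ΔS_total = -36.77 + 47.71 = 10.9 J/K, positive as the second law requires.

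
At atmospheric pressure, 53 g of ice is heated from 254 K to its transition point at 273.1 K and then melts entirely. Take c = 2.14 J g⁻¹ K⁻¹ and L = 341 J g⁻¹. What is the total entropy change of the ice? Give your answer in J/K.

ΔS = 74.4 J/K

Warming step: ΔS₁ = m c ln(T_tr/T_i) = 53 × 2.14 × ln(273.1/254) = 8.223 J/K.
Phase change: ΔS₂ = +mL/T_tr = 53 × 341 / 273.1 = 66.18 J/K.
ΔS_total = (8.223) + (66.18) = 74.4 J/K.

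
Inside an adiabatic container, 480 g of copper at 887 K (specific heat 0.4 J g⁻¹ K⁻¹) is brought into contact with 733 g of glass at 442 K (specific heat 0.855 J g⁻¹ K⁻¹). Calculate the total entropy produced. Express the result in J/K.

Energy balance: T_f = (m₁c₁T₁ + m₂c₂T₂)/(m₁c₁ + m₂c₂) = 546.36 K.
ΔS₁ = m₁c₁ ln(T_f/T₁) = 192 × ln(546.36/887) = -93.04 J/K.
ΔS₂ = m₂c₂ ln(T_f/T₂) = 626.715 × ln(546.36/442) = 132.8 J/K.
ΔS_total = -93.04 + 132.8 = 39.8 J/K.

ΔS_total = 39.8 J/K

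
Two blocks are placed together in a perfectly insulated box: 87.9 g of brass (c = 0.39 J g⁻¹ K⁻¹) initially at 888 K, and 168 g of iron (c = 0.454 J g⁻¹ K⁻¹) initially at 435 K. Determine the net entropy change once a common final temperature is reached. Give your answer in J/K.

ΔS_total = 6.47 J/K

Energy balance: T_f = (m₁c₁T₁ + m₂c₂T₂)/(m₁c₁ + m₂c₂) = 575.47 K.
ΔS₁ = m₁c₁ ln(T_f/T₁) = 34.281 × ln(575.47/888) = -14.87 J/K.
ΔS₂ = m₂c₂ ln(T_f/T₂) = 76.272 × ln(575.47/435) = 21.34 J/K.
ΔS_total = -14.87 + 21.34 = 6.47 J/K.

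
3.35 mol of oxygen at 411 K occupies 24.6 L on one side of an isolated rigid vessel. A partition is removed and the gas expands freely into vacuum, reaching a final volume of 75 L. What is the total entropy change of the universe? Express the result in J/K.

No heat is exchanged and no work is done, so the ideal-gas temperature stays constant.
Entropy is a state function; using a reversible isothermal path, ΔS_gas = nR ln(V₂/V₁) = 3.35 × 8.314 × ln(75/24.6) = 31 J/K.
The insulated surroundings exchange no heat, so ΔS_surr = 0 and ΔS_universe = ΔS_gas.

ΔS_universe = 31 J/K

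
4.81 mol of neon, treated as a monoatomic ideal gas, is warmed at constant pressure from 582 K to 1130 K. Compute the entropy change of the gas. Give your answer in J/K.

At constant pressure, ΔS = nC_p ln(T₂/T₁) with C_p = 5R/2 = 20.79 J mol⁻¹ K⁻¹.
ΔS = 4.81 × 20.79 × ln(1130/582) = 66.3 J/K.

ΔS = 66.3 J/K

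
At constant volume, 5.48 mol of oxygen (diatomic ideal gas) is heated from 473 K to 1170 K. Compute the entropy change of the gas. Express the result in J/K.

ΔS = 103 J/K

At constant volume, ΔS = nC_V ln(T₂/T₁) with C_V = 5R/2 = 20.79 J mol⁻¹ K⁻¹.
ΔS = 5.48 × 20.79 × ln(1170/473) = 103 J/K.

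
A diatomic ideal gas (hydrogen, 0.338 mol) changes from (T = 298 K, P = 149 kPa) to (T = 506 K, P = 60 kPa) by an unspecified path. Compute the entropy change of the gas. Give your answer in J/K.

ΔS = 7.76 J/K

ΔS = nC_p ln(T₂/T₁) − nR ln(P₂/P₁), with C_p = 7R/2 = 29.1 J mol⁻¹ K⁻¹ for a diatomic ideal gas.
ΔS = 0.338 × [29.1 × ln(506/298) − 8.314 × ln(60/149)] = 7.76 J/K.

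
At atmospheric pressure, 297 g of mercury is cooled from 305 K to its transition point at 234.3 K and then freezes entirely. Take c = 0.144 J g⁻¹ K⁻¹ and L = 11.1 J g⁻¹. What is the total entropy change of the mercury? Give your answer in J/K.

ΔS = -25.3 J/K

Cooling step: ΔS₁ = m c ln(T_tr/T_i) = 297 × 0.144 × ln(234.3/305) = -11.278 J/K.
Phase change: ΔS₂ = −mL/T_tr = −297 × 11.1 / 234.3 = -14.07 J/K.
ΔS_total = (-11.278) + (-14.07) = -25.3 J/K.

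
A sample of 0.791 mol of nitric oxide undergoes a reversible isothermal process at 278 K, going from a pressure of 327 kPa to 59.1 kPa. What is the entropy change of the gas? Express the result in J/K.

For an isothermal ideal gas ΔS_gas = nR ln(P₁/P₂) = 0.791 × 8.314 × ln(327/59.1) = 11.3 J/K.

ΔS_gas = 11.3 J/K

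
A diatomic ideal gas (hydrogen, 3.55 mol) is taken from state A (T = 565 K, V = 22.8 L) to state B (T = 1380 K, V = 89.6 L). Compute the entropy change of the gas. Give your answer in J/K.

Entropy is a state function: ΔS = nC_V ln(T₂/T₁) + nR ln(V₂/V₁), with C_V = 5R/2 = 20.79 J mol⁻¹ K⁻¹ for a diatomic ideal gas.
ΔS = 3.55 × [20.79 × ln(1380/565) + 8.314 × ln(89.6/22.8)] = 106 J/K.

ΔS = 106 J/K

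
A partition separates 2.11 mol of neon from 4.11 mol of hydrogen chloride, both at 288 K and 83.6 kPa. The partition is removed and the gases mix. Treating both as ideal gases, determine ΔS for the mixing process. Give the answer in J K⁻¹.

Mole fractions: x_A = 2.11/6.22 = 0.339, x_B = 0.661.
ΔS_mix = −R(n_A ln x_A + n_B ln x_B) = −8.314 × (2.11 ln 0.339 + 4.11 ln 0.661) = 33.1 J/K.

ΔS_mix = 33.1 J/K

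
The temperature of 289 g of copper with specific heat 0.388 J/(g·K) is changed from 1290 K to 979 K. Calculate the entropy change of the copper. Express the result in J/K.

ΔS = -30.9 J/K

ΔS = ∫dQ_rev/T = m c ln(T₂/T₁) = 289 × 0.388 × ln(979/1290) = -30.9 J/K.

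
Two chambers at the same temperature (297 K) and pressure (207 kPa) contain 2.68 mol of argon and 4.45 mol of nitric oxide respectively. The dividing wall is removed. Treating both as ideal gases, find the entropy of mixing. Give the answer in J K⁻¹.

Mole fractions: x_A = 2.68/7.13 = 0.376, x_B = 0.624.
ΔS_mix = −R(n_A ln x_A + n_B ln x_B) = −8.314 × (2.68 ln 0.376 + 4.45 ln 0.624) = 39.2 J/K.

ΔS_mix = 39.2 J/K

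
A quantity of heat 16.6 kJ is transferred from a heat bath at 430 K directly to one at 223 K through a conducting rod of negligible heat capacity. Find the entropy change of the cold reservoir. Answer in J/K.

ΔS_cold = 74.4 J/K

The cold reservoir gains heat Q, so ΔS_cold = +Q/T_C = 16600/223 = 74.4 J/K.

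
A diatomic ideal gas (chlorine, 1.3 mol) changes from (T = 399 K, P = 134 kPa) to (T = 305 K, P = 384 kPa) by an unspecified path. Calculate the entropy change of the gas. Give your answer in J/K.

ΔS = -21.5 J/K

ΔS = nC_p ln(T₂/T₁) − nR ln(P₂/P₁), with C_p = 7R/2 = 29.1 J mol⁻¹ K⁻¹ for a diatomic ideal gas.
ΔS = 1.3 × [29.1 × ln(305/399) − 8.314 × ln(384/134)] = -21.5 J/K.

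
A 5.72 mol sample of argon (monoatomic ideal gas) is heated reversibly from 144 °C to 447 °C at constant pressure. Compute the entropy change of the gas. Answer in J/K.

In kelvin: T₁ = 417.15 K, T₂ = 720.15 K. At constant pressure, ΔS = nC_p ln(T₂/T₁) with C_p = 5R/2 = 20.79 J mol⁻¹ K⁻¹.
ΔS = 5.72 × 20.79 × ln(720.15/417.15) = 64.9 J/K.

ΔS = 64.9 J/K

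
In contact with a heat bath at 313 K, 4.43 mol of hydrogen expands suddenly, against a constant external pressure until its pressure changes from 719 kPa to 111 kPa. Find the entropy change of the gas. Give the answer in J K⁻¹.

Entropy is a state function, so ΔS_gas depends only on the end states.
For an isothermal ideal gas ΔS_gas = nR ln(P₁/P₂) = 4.43 × 8.314 × ln(719/111) = 68.8 J/K.

ΔS_gas = 68.8 J/K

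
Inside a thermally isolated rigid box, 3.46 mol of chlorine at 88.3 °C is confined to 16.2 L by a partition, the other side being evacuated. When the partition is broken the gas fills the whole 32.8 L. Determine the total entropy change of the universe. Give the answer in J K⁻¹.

No heat is exchanged and no work is done, so the ideal-gas temperature stays constant.
Entropy is a state function; using a reversible isothermal path, ΔS_gas = nR ln(V₂/V₁) = 3.46 × 8.314 × ln(32.8/16.2) = 20.3 J/K.
The insulated surroundings exchange no heat, so ΔS_surr = 0 and ΔS_universe = ΔS_gas.

ΔS_universe = 20.3 J/K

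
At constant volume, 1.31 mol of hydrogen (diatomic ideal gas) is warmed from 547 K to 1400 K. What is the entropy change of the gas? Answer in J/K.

At constant volume, ΔS = nC_V ln(T₂/T₁) with C_V = 5R/2 = 20.79 J mol⁻¹ K⁻¹.
ΔS = 1.31 × 20.79 × ln(1400/547) = 25.6 J/K.

ΔS = 25.6 J/K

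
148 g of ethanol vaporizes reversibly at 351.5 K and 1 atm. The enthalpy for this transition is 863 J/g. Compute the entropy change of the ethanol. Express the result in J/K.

Heat absorbed by the substance: Q = mL = 148 × 863 = 127724 J.
At constant T, ΔS = Q_rev/T = 127724 / 351.5 = 363 J/K.

ΔS = 363 J/K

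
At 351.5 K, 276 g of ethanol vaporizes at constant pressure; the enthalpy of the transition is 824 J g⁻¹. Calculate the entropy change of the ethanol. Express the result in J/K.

Heat absorbed by the substance: Q = mL = 276 × 824 = 227424 J.
At constant T, ΔS = Q_rev/T = 227424 / 351.5 = 647 J/K.

ΔS = 647 J/K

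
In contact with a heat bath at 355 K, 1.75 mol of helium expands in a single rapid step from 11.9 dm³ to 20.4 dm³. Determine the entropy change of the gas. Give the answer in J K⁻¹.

Entropy is a state function, so ΔS_gas depends only on the end states.
For an isothermal ideal gas ΔS_gas = nR ln(V₂/V₁) = 1.75 × 8.314 × ln(20.4/11.9) = 7.84 J/K.

ΔS_gas = 7.84 J/K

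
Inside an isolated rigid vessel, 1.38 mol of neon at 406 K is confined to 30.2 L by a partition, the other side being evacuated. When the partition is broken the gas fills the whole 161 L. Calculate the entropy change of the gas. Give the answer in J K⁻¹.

For an ideal gas in free expansion Q = 0 and W = 0, so T is unchanged.
Entropy is a state function; using a reversible isothermal path, ΔS_gas = nR ln(V₂/V₁) = 1.38 × 8.314 × ln(161/30.2) = 19.2 J/K.

ΔS_gas = 19.2 J/K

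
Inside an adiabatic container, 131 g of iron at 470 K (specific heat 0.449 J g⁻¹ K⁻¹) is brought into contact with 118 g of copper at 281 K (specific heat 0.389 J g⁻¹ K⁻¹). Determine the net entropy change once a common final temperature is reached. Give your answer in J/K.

ΔS_total = 3.31 J/K

Energy balance: T_f = (m₁c₁T₁ + m₂c₂T₂)/(m₁c₁ + m₂c₂) = 387.16 K.
ΔS₁ = m₁c₁ ln(T_f/T₁) = 58.819 × ln(387.16/470) = -11.405 J/K.
ΔS₂ = m₂c₂ ln(T_f/T₂) = 45.902 × ln(387.16/281) = 14.71 J/K.
ΔS_total = -11.405 + 14.71 = 3.31 J/K.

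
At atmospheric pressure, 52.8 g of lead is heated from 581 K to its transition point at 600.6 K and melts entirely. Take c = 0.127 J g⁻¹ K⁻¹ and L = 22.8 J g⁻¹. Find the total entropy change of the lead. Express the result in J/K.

Warming step: ΔS₁ = m c ln(T_tr/T_i) = 52.8 × 0.127 × ln(600.6/581) = 0.2225 J/K.
Phase change: ΔS₂ = +mL/T_tr = 52.8 × 22.8 / 600.6 = 2.004 J/K.
ΔS_total = (0.2225) + (2.004) = 2.23 J/K.

ΔS = 2.23 J/K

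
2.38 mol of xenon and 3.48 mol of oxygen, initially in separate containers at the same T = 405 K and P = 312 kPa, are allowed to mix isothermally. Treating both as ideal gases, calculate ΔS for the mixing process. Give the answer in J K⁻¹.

Mole fractions: x_A = 2.38/5.86 = 0.406, x_B = 0.594.
ΔS_mix = −R(n_A ln x_A + n_B ln x_B) = −8.314 × (2.38 ln 0.406 + 3.48 ln 0.594) = 32.9 J/K.

ΔS_mix = 32.9 J/K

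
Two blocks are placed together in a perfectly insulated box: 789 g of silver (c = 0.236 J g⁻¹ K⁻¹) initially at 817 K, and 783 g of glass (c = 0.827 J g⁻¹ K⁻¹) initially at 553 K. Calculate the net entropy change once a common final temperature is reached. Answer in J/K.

Energy balance: T_f = (m₁c₁T₁ + m₂c₂T₂)/(m₁c₁ + m₂c₂) = 611.96 K.
ΔS₁ = m₁c₁ ln(T_f/T₁) = 186.204 × ln(611.96/817) = -53.81 J/K.
ΔS₂ = m₂c₂ ln(T_f/T₂) = 647.541 × ln(611.96/553) = 65.6 J/K.
ΔS_total = -53.81 + 65.6 = 11.8 J/K.

ΔS_total = 11.8 J/K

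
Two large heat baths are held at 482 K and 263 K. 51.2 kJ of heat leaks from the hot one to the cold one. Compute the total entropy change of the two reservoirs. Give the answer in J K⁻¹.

ΔS_hot = −Q/T_H = −51200/482 = -106.2 J/K and ΔS_cold = +Q/T_C = 51200/263 = 194.7 J/K.
ΔS_total = -106.2 + 194.7 = 88.5 J/K, positive as the second law requires.

ΔS_total = 88.5 J/K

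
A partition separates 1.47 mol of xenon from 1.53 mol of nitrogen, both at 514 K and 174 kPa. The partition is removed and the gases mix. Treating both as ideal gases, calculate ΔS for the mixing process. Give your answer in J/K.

Mole fractions: x_A = 1.47/3 = 0.49, x_B = 0.51.
ΔS_mix = −R(n_A ln x_A + n_B ln x_B) = −8.314 × (1.47 ln 0.49 + 1.53 ln 0.51) = 17.3 J/K.

ΔS_mix = 17.3 J/K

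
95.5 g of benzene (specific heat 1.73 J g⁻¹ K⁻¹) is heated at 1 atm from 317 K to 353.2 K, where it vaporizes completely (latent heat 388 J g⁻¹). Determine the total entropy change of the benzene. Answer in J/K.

Warming step: ΔS₁ = m c ln(T_tr/T_i) = 95.5 × 1.73 × ln(353.2/317) = 17.87 J/K.
Phase change: ΔS₂ = +mL/T_tr = 95.5 × 388 / 353.2 = 104.9 J/K.
ΔS_total = (17.87) + (104.9) = 123 J/K.

ΔS = 123 J/K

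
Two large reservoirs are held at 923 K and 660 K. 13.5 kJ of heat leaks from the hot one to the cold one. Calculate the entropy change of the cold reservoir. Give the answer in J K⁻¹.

ΔS_cold = 20.5 J/K

The cold reservoir gains heat Q, so ΔS_cold = +Q/T_C = 13500/660 = 20.5 J/K.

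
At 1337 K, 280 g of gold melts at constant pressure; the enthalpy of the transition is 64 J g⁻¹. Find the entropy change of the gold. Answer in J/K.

Heat absorbed by the substance: Q = mL = 280 × 64 = 17920 J.
At constant T, ΔS = Q_rev/T = 17920 / 1337 = 13.4 J/K.

ΔS = 13.4 J/K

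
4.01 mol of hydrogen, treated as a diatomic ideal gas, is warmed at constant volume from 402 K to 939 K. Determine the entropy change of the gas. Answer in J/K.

At constant volume, ΔS = nC_V ln(T₂/T₁) with C_V = 5R/2 = 20.79 J mol⁻¹ K⁻¹.
ΔS = 4.01 × 20.79 × ln(939/402) = 70.7 J/K.

ΔS = 70.7 J/K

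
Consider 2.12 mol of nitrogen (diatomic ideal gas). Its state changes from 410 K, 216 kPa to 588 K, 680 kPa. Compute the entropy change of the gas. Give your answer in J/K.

ΔS = 2.03 J/K

ΔS = nC_p ln(T₂/T₁) − nR ln(P₂/P₁), with C_p = 7R/2 = 29.1 J mol⁻¹ K⁻¹ for a diatomic ideal gas.
ΔS = 2.12 × [29.1 × ln(588/410) − 8.314 × ln(680/216)] = 2.03 J/K.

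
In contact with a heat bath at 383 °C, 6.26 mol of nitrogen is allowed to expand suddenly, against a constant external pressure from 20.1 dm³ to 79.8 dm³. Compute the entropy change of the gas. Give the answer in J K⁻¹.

Entropy is a state function, so ΔS_gas depends only on the end states.
For an isothermal ideal gas ΔS_gas = nR ln(V₂/V₁) = 6.26 × 8.314 × ln(79.8/20.1) = 71.8 J/K.

ΔS_gas = 71.8 J/K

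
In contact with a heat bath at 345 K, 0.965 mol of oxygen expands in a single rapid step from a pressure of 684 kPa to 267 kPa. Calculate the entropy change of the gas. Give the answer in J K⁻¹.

Entropy is a state function, so ΔS_gas depends only on the end states.
For an isothermal ideal gas ΔS_gas = nR ln(P₁/P₂) = 0.965 × 8.314 × ln(684/267) = 7.55 J/K.

ΔS_gas = 7.55 J/K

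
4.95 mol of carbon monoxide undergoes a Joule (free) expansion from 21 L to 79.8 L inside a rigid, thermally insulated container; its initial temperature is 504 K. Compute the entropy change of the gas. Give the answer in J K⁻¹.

For an ideal gas in free expansion Q = 0 and W = 0, so T is unchanged.
Entropy is a state function; using a reversible isothermal path, ΔS_gas = nR ln(V₂/V₁) = 4.95 × 8.314 × ln(79.8/21) = 54.9 J/K.

ΔS_gas = 54.9 J/K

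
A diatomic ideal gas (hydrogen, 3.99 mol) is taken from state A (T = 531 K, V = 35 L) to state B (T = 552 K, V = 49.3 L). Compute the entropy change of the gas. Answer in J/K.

Entropy is a state function: ΔS = nC_V ln(T₂/T₁) + nR ln(V₂/V₁), with C_V = 5R/2 = 20.79 J mol⁻¹ K⁻¹ for a diatomic ideal gas.
ΔS = 3.99 × [20.79 × ln(552/531) + 8.314 × ln(49.3/35)] = 14.6 J/K.

ΔS = 14.6 J/K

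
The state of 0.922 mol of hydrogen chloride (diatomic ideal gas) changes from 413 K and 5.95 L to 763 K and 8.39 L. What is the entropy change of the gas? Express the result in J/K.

ΔS = 14.4 J/K

Entropy is a state function: ΔS = nC_V ln(T₂/T₁) + nR ln(V₂/V₁), with C_V = 5R/2 = 20.79 J mol⁻¹ K⁻¹ for a diatomic ideal gas.
ΔS = 0.922 × [20.79 × ln(763/413) + 8.314 × ln(8.39/5.95)] = 14.4 J/K.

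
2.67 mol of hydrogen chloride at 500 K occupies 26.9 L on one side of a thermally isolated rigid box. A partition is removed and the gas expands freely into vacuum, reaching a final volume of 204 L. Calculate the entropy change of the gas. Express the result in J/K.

ΔS_gas = 45 J/K

No heat is exchanged and no work is done, so the ideal-gas temperature stays constant.
Entropy is a state function; using a reversible isothermal path, ΔS_gas = nR ln(V₂/V₁) = 2.67 × 8.314 × ln(204/26.9) = 45 J/K.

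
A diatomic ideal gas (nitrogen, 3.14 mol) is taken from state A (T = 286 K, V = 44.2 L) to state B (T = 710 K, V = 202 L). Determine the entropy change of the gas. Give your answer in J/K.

Entropy is a state function: ΔS = nC_V ln(T₂/T₁) + nR ln(V₂/V₁), with C_V = 5R/2 = 20.79 J mol⁻¹ K⁻¹ for a diatomic ideal gas.
ΔS = 3.14 × [20.79 × ln(710/286) + 8.314 × ln(202/44.2)] = 99 J/K.

ΔS = 99 J/K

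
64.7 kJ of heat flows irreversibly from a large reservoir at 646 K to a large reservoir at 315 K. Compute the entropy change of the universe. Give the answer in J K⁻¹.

ΔS_total = 105 J/K

ΔS_hot = −Q/T_H = −64700/646 = -100.2 J/K and ΔS_cold = +Q/T_C = 64700/315 = 205.4 J/K.
ΔS_total = -100.2 + 205.4 = 105 J/K, positive as the second law requires.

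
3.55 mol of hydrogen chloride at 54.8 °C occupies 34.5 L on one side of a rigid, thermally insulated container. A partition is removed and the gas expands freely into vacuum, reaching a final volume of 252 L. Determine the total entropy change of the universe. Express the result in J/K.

For an ideal gas in free expansion Q = 0 and W = 0, so T is unchanged.
Entropy is a state function; using a reversible isothermal path, ΔS_gas = nR ln(V₂/V₁) = 3.55 × 8.314 × ln(252/34.5) = 58.7 J/K.
The insulated surroundings exchange no heat, so ΔS_surr = 0 and ΔS_universe = ΔS_gas.

ΔS_universe = 58.7 J/K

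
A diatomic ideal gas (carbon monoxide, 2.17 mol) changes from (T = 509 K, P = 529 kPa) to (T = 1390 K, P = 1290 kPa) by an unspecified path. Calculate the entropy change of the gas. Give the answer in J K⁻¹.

ΔS = 47.4 J/K

ΔS = nC_p ln(T₂/T₁) − nR ln(P₂/P₁), with C_p = 7R/2 = 29.1 J mol⁻¹ K⁻¹ for a diatomic ideal gas.
ΔS = 2.17 × [29.1 × ln(1390/509) − 8.314 × ln(1290/529)] = 47.4 J/K.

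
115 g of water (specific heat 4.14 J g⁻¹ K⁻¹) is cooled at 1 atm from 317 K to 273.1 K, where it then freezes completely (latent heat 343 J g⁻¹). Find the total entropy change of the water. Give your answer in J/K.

ΔS = -215 J/K

Cooling step: ΔS₁ = m c ln(T_tr/T_i) = 115 × 4.14 × ln(273.1/317) = -70.97 J/K.
Phase change: ΔS₂ = −mL/T_tr = −115 × 343 / 273.1 = -144.4 J/K.
ΔS_total = (-70.97) + (-144.4) = -215 J/K.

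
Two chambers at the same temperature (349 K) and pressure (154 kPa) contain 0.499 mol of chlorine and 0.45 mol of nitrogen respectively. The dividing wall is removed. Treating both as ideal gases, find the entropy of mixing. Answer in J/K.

ΔS_mix = 5.46 J/K

Mole fractions: x_A = 0.499/0.949 = 0.526, x_B = 0.474.
ΔS_mix = −R(n_A ln x_A + n_B ln x_B) = −8.314 × (0.499 ln 0.526 + 0.45 ln 0.474) = 5.46 J/K.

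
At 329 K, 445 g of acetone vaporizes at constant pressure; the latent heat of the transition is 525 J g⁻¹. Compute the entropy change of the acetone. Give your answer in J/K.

ΔS = 710 J/K

Heat absorbed by the substance: Q = mL = 445 × 525 = 233625 J.
At constant T, ΔS = Q_rev/T = 233625 / 329 = 710 J/K.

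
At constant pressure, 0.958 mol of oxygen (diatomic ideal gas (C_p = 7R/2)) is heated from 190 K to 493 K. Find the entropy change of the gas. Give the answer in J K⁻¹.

At constant pressure, ΔS = nC_p ln(T₂/T₁) with C_p = 7R/2 = 29.1 J mol⁻¹ K⁻¹.
ΔS = 0.958 × 29.1 × ln(493/190) = 26.6 J/K.

ΔS = 26.6 J/K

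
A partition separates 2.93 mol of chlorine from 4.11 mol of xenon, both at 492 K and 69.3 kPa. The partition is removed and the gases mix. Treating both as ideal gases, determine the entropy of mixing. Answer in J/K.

Mole fractions: x_A = 2.93/7.04 = 0.416, x_B = 0.584.
ΔS_mix = −R(n_A ln x_A + n_B ln x_B) = −8.314 × (2.93 ln 0.416 + 4.11 ln 0.584) = 39.7 J/K.

ΔS_mix = 39.7 J/K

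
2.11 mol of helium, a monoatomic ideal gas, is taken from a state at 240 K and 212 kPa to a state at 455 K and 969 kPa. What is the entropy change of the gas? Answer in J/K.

ΔS = 1.39 J/K

ΔS = nC_p ln(T₂/T₁) − nR ln(P₂/P₁), with C_p = 5R/2 = 20.79 J mol⁻¹ K⁻¹ for a monoatomic ideal gas.
ΔS = 2.11 × [20.79 × ln(455/240) − 8.314 × ln(969/212)] = 1.39 J/K.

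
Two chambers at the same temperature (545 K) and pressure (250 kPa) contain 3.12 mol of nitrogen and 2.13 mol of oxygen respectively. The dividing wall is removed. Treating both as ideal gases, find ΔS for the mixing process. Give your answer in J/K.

Mole fractions: x_A = 3.12/5.25 = 0.594, x_B = 0.406.
ΔS_mix = −R(n_A ln x_A + n_B ln x_B) = −8.314 × (3.12 ln 0.594 + 2.13 ln 0.406) = 29.5 J/K.

ΔS_mix = 29.5 J/K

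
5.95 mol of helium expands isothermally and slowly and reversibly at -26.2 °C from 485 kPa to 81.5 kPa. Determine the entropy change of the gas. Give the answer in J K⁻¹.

ΔS_gas = 88.2 J/K

For an isothermal ideal gas ΔS_gas = nR ln(P₁/P₂) = 5.95 × 8.314 × ln(485/81.5) = 88.2 J/K.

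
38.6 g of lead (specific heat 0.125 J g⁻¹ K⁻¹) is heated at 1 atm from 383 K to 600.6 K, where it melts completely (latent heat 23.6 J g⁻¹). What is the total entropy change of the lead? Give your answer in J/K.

ΔS = 3.69 J/K

Warming step: ΔS₁ = m c ln(T_tr/T_i) = 38.6 × 0.125 × ln(600.6/383) = 2.171 J/K.
Phase change: ΔS₂ = +mL/T_tr = 38.6 × 23.6 / 600.6 = 1.517 J/K.
ΔS_total = (2.171) + (1.517) = 3.69 J/K.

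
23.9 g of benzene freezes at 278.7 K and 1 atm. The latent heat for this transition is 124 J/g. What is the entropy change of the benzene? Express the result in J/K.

ΔS = -10.6 J/K

Heat released by the substance: Q = −mL = −23.9 × 124 = −2963.6 J.
At constant T, ΔS = Q_rev/T = −2963.6 / 278.7 = -10.6 J/K.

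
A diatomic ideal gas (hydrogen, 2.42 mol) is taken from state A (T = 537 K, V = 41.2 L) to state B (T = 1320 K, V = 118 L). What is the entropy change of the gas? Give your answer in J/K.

ΔS = 66.4 J/K

Entropy is a state function: ΔS = nC_V ln(T₂/T₁) + nR ln(V₂/V₁), with C_V = 5R/2 = 20.79 J mol⁻¹ K⁻¹ for a diatomic ideal gas.
ΔS = 2.42 × [20.79 × ln(1320/537) + 8.314 × ln(118/41.2)] = 66.4 J/K.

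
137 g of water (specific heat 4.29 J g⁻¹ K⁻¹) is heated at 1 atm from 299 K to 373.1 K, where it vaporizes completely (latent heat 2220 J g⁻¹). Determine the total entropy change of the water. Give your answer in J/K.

ΔS = 945 J/K

Warming step: ΔS₁ = m c ln(T_tr/T_i) = 137 × 4.29 × ln(373.1/299) = 130.1 J/K.
Phase change: ΔS₂ = +mL/T_tr = 137 × 2220 / 373.1 = 815.2 J/K.
ΔS_total = (130.1) + (815.2) = 945 J/K.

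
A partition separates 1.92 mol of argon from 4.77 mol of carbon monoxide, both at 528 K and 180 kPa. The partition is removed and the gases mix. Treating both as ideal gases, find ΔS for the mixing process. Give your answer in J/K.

Mole fractions: x_A = 1.92/6.69 = 0.287, x_B = 0.713.
ΔS_mix = −R(n_A ln x_A + n_B ln x_B) = −8.314 × (1.92 ln 0.287 + 4.77 ln 0.713) = 33.3 J/K.

ΔS_mix = 33.3 J/K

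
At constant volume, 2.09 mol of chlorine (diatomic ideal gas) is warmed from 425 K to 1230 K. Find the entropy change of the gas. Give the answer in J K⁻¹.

ΔS = 46.2 J/K

At constant volume, ΔS = nC_V ln(T₂/T₁) with C_V = 5R/2 = 20.79 J mol⁻¹ K⁻¹.
ΔS = 2.09 × 20.79 × ln(1230/425) = 46.2 J/K.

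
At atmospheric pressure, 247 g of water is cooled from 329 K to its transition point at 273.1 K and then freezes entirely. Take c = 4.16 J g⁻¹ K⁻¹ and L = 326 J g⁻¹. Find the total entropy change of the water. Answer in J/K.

Cooling step: ΔS₁ = m c ln(T_tr/T_i) = 247 × 4.16 × ln(273.1/329) = -191.3 J/K.
Phase change: ΔS₂ = −mL/T_tr = −247 × 326 / 273.1 = -294.8 J/K.
ΔS_total = (-191.3) + (-294.8) = -486 J/K.

ΔS = -486 J/K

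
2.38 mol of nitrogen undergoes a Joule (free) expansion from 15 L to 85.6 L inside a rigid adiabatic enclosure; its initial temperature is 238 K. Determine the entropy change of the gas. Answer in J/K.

For an ideal gas in free expansion Q = 0 and W = 0, so T is unchanged.
Entropy is a state function; using a reversible isothermal path, ΔS_gas = nR ln(V₂/V₁) = 2.38 × 8.314 × ln(85.6/15) = 34.5 J/K.

ΔS_gas = 34.5 J/K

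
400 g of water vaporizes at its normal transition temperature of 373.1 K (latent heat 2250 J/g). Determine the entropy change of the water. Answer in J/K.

ΔS = 2410 J/K

Heat absorbed by the substance: Q = mL = 400 × 2250 = 900000 J.
At constant T, ΔS = Q_rev/T = 900000 / 373.1 = 2410 J/K.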